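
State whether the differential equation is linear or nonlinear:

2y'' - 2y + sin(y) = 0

Nonlinear (sin(y) is nonlinear in y)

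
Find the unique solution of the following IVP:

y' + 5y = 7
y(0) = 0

General solution: y = 7/5 + Ce^(-5x)
Applying y(0) = 0: C = 0 - 7/5 = -7/5
Particular solution: y = 7/5 - (7/5)e^(-5x)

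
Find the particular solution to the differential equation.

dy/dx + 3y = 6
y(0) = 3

General solution: y = 2 + Ce^(-3x)
Applying y(0) = 3: C = 3 - 2 = 1
Particular solution: y = 2 + e^(-3x)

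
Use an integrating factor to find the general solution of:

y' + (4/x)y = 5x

Using integrating factor method:

General solution: y = (5/6)x^2 + Cx^(-4)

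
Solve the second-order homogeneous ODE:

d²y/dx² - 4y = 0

Characteristic equation: r² - 4 = 0
Roots: r = 2, -2 (distinct real)
General solution: y = C₁e^(2x) + C₂e^(-2x)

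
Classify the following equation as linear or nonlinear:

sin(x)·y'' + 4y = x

Linear (y and its derivatives appear to the first power only, no products of y terms)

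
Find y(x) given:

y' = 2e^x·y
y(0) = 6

General solution: y = Ce^(2e^x)
Applying IC y(0) = 6:
Particular solution: y = 6e^(2(e^x - 1))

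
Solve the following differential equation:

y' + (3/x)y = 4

Using integrating factor method:

General solution: y = x + Cx^(-3)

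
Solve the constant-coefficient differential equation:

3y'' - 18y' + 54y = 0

Characteristic equation: 3r² - 18r + 54 = 0
Divide by 3: r² - 6r + 18 = 0
Roots: r = 3 ± 3i (complex conjugates)
General solution: y = e^(3x)(C₁cos(3x) + C₂sin(3x))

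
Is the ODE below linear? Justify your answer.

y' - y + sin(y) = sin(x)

No. Nonlinear (sin(y) is nonlinear in y)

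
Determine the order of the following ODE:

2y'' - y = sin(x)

The order is 2 (highest derivative is of order 2).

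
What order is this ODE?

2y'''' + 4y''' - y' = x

The order is 4 (highest derivative is of order 4).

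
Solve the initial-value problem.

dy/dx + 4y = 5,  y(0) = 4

General solution: y = 5/4 + Ce^(-4x)
Applying y(0) = 4: C = 4 - 5/4 = 11/4
Particular solution: y = 5/4 + (11/4)e^(-4x)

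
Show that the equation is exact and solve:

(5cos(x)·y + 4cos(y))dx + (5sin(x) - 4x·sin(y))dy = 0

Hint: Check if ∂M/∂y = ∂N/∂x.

Verify exactness: ∂M/∂y = ∂N/∂x ✓
Find F(x,y) such that ∂F/∂x = M, ∂F/∂y = N
Solution: 5sin(x)·y + 4x·cos(y) = C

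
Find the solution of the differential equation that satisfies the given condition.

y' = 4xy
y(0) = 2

General solution: y = Ce^(2x²)
Applying IC y(0) = 2:
Particular solution: y = 2e^(2x²)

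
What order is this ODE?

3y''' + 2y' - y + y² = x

The order is 3 (highest derivative is of order 3).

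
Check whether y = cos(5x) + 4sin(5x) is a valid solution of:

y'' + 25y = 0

Verification:
y'' = -25cos(5x) - 100sin(5x)
y'' + 25y = 0 ✓

Yes, it is a solution.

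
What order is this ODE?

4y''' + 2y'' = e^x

The order is 3 (highest derivative is of order 3).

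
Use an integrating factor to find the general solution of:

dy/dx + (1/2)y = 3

Using integrating factor method:

General solution: y = 6 + Ce^(-x/2)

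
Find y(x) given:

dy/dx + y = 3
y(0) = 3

General solution: y = 3 + Ce^(-x)
Applying y(0) = 3: C = 3 - 3 = 0
Particular solution: y = 3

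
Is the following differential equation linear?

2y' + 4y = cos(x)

Yes. Linear (y and its derivatives appear to the first power only, no products of y terms)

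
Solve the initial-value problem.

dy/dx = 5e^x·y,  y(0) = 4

General solution: y = Ce^(5e^x)
Applying IC y(0) = 4:
Particular solution: y = 4e^(5(e^x - 1))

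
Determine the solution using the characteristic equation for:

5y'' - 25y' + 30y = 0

Characteristic equation: 5r² - 25r + 30 = 0
Divide by 5: r² - 5r + 6 = 0
Roots: r = 3, 2 (distinct real)
General solution: y = C₁e^(3x) + C₂e^(2x)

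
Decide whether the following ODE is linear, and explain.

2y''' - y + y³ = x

Nonlinear (y³ term)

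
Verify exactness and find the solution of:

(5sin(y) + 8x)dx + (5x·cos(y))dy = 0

Verify exactness: ∂M/∂y = ∂N/∂x ✓
Find F(x,y) such that ∂F/∂x = M, ∂F/∂y = N
Solution: 5x·sin(y) + 4x² = C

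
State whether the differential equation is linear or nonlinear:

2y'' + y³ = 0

Nonlinear (y³ term)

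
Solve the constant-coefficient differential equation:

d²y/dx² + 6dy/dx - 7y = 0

Characteristic equation: r² + 6r - 7 = 0
Roots: r = 1, -7 (distinct real)
General solution: y = C₁e^x + C₂e^(-7x)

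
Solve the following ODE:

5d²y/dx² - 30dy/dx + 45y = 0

Characteristic equation: 5r² - 30r + 45 = 0
Divide by 5: r² - 6r + 9 = 0
Factored: (r - 3)² = 0
Repeated root: r = 3
General solution: y = (C₁ + C₂x)e^(3x)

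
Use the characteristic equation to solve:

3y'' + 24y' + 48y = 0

Characteristic equation: 3r² + 24r + 48 = 0
Divide by 3: r² + 8r + 16 = 0
Factored: (r + 4)² = 0
Repeated root: r = -4
General solution: y = (C₁ + C₂x)e^(-4x)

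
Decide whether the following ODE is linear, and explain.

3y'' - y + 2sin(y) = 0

Nonlinear (sin(y) is nonlinear in y)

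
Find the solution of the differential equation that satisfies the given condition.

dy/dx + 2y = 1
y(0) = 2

General solution: y = 1/2 + Ce^(-2x)
Applying y(0) = 2: C = 2 - 1/2 = 3/2
Particular solution: y = 1/2 + (3/2)e^(-2x)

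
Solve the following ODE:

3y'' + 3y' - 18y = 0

Characteristic equation: 3r² + 3r - 18 = 0
Divide by 3: r² + r - 6 = 0
Roots: r = 2, -3 (distinct real)
General solution: y = C₁e^(2x) + C₂e^(-3x)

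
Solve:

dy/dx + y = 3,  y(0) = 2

General solution: y = 3 + Ce^(-x)
Applying y(0) = 2: C = 2 - 3 = -1
Particular solution: y = 3 - e^(-x)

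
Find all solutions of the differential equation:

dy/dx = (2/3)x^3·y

Separating variables and integrating:
ln|y| = x^4/6 + C

General solution: y = Ce^(x^4/6)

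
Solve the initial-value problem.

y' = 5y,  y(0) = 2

General solution: y = Ce^(5x)
Applying IC y(0) = 2:
Particular solution: y = 2e^(5x)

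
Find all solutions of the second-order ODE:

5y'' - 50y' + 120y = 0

Characteristic equation: 5r² - 50r + 120 = 0
Divide by 5: r² - 10r + 24 = 0
Roots: r = 4, 6 (distinct real)
General solution: y = C₁e^(4x) + C₂e^(6x)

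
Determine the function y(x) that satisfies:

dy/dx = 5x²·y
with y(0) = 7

General solution: y = Ce^(5x³/3)
Applying IC y(0) = 7:
Particular solution: y = 7e^(5x³/3)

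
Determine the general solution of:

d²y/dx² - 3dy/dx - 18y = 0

Characteristic equation: r² - 3r - 18 = 0
Roots: r = 6, -3 (distinct real)
General solution: y = C₁e^(6x) + C₂e^(-3x)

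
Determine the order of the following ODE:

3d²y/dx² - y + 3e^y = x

The order is 2 (highest derivative is of order 2).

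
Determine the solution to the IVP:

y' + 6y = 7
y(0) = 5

General solution: y = 7/6 + Ce^(-6x)
Applying y(0) = 5: C = 5 - 7/6 = 23/6
Particular solution: y = 7/6 + (23/6)e^(-6x)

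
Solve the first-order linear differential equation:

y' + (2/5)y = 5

Using integrating factor method:

General solution: y = 25/2 + Ce^(-2x/5)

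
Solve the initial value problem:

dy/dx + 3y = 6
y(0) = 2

General solution: y = 2 + Ce^(-3x)
Applying y(0) = 2: C = 2 - 2 = 0
Particular solution: y = 2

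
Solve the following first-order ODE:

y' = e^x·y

Separating variables and integrating:
ln|y| = e^x + C

General solution: y = Ce^(e^x)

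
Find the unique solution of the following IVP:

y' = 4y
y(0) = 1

General solution: y = Ce^(4x)
Applying IC y(0) = 1:
Particular solution: y = e^(4x)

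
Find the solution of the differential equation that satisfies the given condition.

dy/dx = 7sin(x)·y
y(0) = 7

General solution: y = Ce^(-7cos(x))
Applying IC y(0) = 7:
Particular solution: y = 7e^(7(1-cos(x)))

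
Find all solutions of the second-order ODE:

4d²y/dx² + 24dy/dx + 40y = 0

Characteristic equation: 4r² + 24r + 40 = 0
Divide by 4: r² + 6r + 10 = 0
Roots: r = -3 ± i (complex conjugates)
General solution: y = e^(-3x)(C₁cos(x) + C₂sin(x))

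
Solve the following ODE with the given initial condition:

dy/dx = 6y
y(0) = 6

General solution: y = Ce^(6x)
Applying IC y(0) = 6:
Particular solution: y = 6e^(6x)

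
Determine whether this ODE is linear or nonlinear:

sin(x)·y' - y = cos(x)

Linear (y and its derivatives appear to the first power only, no products of y terms)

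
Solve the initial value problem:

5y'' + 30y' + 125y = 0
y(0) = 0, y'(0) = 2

General solution: y = e^(-3x)(C₁cos(4x) + C₂sin(4x))
Complex roots r = -3 ± 4i
Applying ICs: C₁ = 0, C₂ = 1/2
Particular solution: y = e^(-3x)((1/2)sin(4x))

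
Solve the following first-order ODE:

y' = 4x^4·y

Separating variables and integrating:
ln|y| = 4x^5/5 + C

General solution: y = Ce^(4x^5/5)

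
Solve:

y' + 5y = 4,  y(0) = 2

General solution: y = 4/5 + Ce^(-5x)
Applying y(0) = 2: C = 2 - 4/5 = 6/5
Particular solution: y = 4/5 + (6/5)e^(-5x)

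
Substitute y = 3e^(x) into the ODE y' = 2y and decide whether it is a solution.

Verification:
y = 3e^(x)
y' = 3e^(x)
But 2y = 6e^(x)
y' ≠ 2y — the derivative does not match

No, it is not a solution.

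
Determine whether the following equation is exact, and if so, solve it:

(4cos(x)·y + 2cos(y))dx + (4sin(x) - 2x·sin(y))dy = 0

Verify exactness: ∂M/∂y = ∂N/∂x ✓
Find F(x,y) such that ∂F/∂x = M, ∂F/∂y = N
Solution: 4sin(x)·y + 2x·cos(y) = C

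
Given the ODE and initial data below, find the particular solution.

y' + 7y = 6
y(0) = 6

General solution: y = 6/7 + Ce^(-7x)
Applying y(0) = 6: C = 6 - 6/7 = 36/7
Particular solution: y = 6/7 + (36/7)e^(-7x)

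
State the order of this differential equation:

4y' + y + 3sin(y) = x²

The order is 1 (highest derivative is of order 1).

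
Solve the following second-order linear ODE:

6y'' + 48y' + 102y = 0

Characteristic equation: 6r² + 48r + 102 = 0
Divide by 6: r² + 8r + 17 = 0
Roots: r = -4 ± i (complex conjugates)
General solution: y = e^(-4x)(C₁cos(x) + C₂sin(x))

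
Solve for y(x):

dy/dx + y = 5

Using integrating factor method:

General solution: y = 5 + Ce^(-x)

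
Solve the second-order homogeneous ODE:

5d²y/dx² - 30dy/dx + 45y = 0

Characteristic equation: 5r² - 30r + 45 = 0
Divide by 5: r² - 6r + 9 = 0
Factored: (r - 3)² = 0
Repeated root: r = 3
General solution: y = (C₁ + C₂x)e^(3x)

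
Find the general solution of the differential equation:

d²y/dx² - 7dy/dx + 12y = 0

Characteristic equation: r² - 7r + 12 = 0
Roots: r = 4, 3 (distinct real)
General solution: y = C₁e^(4x) + C₂e^(3x)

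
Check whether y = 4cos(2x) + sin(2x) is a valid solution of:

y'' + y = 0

Verification:
y'' = -16cos(2x) - 4sin(2x)
y'' + y ≠ 0 (frequency mismatch: got 4 instead of 1)

No, it is not a solution.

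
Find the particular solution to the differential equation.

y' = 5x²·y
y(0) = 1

General solution: y = Ce^(5x³/3)
Applying IC y(0) = 1:
Particular solution: y = e^(5x³/3)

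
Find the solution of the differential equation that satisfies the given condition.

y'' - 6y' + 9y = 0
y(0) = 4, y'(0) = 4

General solution: y = (C₁ + C₂x)e^(3x)
Repeated root r = 3
Applying ICs: C₁ = 4, C₂ = -8
Particular solution: y = (4 - 8x)e^(3x)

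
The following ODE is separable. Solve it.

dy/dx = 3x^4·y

Separating variables and integrating:
ln|y| = 3x^5/5 + C

General solution: y = Ce^(3x^5/5)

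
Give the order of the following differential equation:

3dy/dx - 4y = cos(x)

The order is 1 (highest derivative is of order 1).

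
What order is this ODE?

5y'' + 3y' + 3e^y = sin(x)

The order is 2 (highest derivative is of order 2).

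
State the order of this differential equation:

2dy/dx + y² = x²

The order is 1 (highest derivative is of order 1).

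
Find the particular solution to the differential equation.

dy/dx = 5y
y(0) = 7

General solution: y = Ce^(5x)
Applying IC y(0) = 7:
Particular solution: y = 7e^(5x)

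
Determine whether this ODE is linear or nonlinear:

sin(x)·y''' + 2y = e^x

Linear (y and its derivatives appear to the first power only, no products of y terms)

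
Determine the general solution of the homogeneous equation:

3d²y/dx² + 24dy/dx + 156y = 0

Characteristic equation: 3r² + 24r + 156 = 0
Divide by 3: r² + 8r + 52 = 0
Roots: r = -4 ± 6i (complex conjugates)
General solution: y = e^(-4x)(C₁cos(6x) + C₂sin(6x))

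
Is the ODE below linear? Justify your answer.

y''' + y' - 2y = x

Yes. Linear (y and its derivatives appear to the first power only, no products of y terms)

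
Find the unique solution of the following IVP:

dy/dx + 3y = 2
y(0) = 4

General solution: y = 2/3 + Ce^(-3x)
Applying y(0) = 4: C = 4 - 2/3 = 10/3
Particular solution: y = 2/3 + (10/3)e^(-3x)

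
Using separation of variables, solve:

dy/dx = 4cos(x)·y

Separating variables and integrating:
ln|y| = 4sin(x) + C

General solution: y = Ce^(4sin(x))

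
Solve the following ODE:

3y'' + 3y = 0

Characteristic equation: 3r² + 3 = 0
Divide by 3: r² + 1 = 0
Roots: r = ±i (complex conjugates)
General solution: y = C₁cos(x) + C₂sin(x)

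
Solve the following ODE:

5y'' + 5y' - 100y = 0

Characteristic equation: 5r² + 5r - 100 = 0
Divide by 5: r² + r - 20 = 0
Roots: r = 4, -5 (distinct real)
General solution: y = C₁e^(4x) + C₂e^(-5x)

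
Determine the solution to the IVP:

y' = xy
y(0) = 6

General solution: y = Ce^(x²/2)
Applying IC y(0) = 6:
Particular solution: y = 6e^(x²/2)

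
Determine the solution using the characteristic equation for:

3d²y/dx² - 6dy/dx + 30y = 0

Characteristic equation: 3r² - 6r + 30 = 0
Divide by 3: r² - 2r + 10 = 0
Roots: r = 1 ± 3i (complex conjugates)
General solution: y = e^x(C₁cos(3x) + C₂sin(3x))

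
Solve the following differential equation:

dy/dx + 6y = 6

Using integrating factor method:

General solution: y = 1 + Ce^(-6x)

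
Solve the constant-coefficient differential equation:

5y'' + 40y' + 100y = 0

Characteristic equation: 5r² + 40r + 100 = 0
Divide by 5: r² + 8r + 20 = 0
Roots: r = -4 ± 2i (complex conjugates)
General solution: y = e^(-4x)(C₁cos(2x) + C₂sin(2x))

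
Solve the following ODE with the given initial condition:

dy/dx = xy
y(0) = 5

General solution: y = Ce^(x²/2)
Applying IC y(0) = 5:
Particular solution: y = 5e^(x²/2)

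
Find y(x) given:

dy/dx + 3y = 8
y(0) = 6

General solution: y = 8/3 + Ce^(-3x)
Applying y(0) = 6: C = 6 - 8/3 = 10/3
Particular solution: y = 8/3 + (10/3)e^(-3x)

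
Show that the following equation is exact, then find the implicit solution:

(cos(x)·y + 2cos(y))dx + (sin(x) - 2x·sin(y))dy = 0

Verify exactness: ∂M/∂y = ∂N/∂x ✓
Find F(x,y) such that ∂F/∂x = M, ∂F/∂y = N
Solution: sin(x)·y + 2x·cos(y) = C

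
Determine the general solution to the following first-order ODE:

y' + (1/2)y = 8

Using integrating factor method:

General solution: y = 16 + Ce^(-x/2)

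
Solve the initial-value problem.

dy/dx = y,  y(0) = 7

General solution: y = Ce^x
Applying IC y(0) = 7:
Particular solution: y = 7e^x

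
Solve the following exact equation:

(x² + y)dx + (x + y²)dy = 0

Verify exactness: ∂M/∂y = ∂N/∂x ✓
Find F(x,y) such that ∂F/∂x = M, ∂F/∂y = N
Solution: x³/3 + xy + y³/3 = C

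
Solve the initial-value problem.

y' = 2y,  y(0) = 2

General solution: y = Ce^(2x)
Applying IC y(0) = 2:
Particular solution: y = 2e^(2x)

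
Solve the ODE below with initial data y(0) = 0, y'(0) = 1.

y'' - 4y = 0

General solution: y = C₁e^(2x) + C₂e^(-2x)
Applying ICs: C₁ = 1/4, C₂ = -1/4
Particular solution: y = (1/4)e^(2x) - (1/4)e^(-2x)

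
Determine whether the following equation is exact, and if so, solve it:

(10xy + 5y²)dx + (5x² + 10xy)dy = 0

Verify exactness: ∂M/∂y = ∂N/∂x ✓
Find F(x,y) such that ∂F/∂x = M, ∂F/∂y = N
Solution: 5x²y + 5xy² = C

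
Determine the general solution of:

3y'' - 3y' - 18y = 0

Characteristic equation: 3r² - 3r - 18 = 0
Divide by 3: r² - r - 6 = 0
Roots: r = 3, -2 (distinct real)
General solution: y = C₁e^(3x) + C₂e^(-2x)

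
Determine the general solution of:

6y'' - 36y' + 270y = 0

Characteristic equation: 6r² - 36r + 270 = 0
Divide by 6: r² - 6r + 45 = 0
Roots: r = 3 ± 6i (complex conjugates)
General solution: y = e^(3x)(C₁cos(6x) + C₂sin(6x))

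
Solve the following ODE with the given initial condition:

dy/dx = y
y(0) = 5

General solution: y = Ce^x
Applying IC y(0) = 5:
Particular solution: y = 5e^x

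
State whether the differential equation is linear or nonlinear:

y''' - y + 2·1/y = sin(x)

Nonlinear (1/y term)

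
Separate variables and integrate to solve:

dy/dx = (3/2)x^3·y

Separating variables and integrating:
ln|y| = 3x^4/8 + C

General solution: y = Ce^(3x^4/8)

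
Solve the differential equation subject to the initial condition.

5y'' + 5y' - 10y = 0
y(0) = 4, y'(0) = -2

General solution: y = C₁e^x + C₂e^(-2x)
Applying ICs: C₁ = 2, C₂ = 2
Particular solution: y = 2e^x + 2e^(-2x)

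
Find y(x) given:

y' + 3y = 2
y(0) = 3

General solution: y = 2/3 + Ce^(-3x)
Applying y(0) = 3: C = 3 - 2/3 = 7/3
Particular solution: y = 2/3 + (7/3)e^(-3x)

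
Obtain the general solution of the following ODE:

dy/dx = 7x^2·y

Separating variables and integrating:
ln|y| = 7x^3/3 + C

General solution: y = Ce^(7x^3/3)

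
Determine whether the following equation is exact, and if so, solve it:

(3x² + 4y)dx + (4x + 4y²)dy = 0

Verify exactness: ∂M/∂y = ∂N/∂x ✓
Find F(x,y) such that ∂F/∂x = M, ∂F/∂y = N
Solution: x³ + 4xy + 4y³/3 = C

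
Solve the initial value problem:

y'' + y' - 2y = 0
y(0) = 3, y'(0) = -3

General solution: y = C₁e^x + C₂e^(-2x)
Applying ICs: C₁ = 1, C₂ = 2
Particular solution: y = e^x + 2e^(-2x)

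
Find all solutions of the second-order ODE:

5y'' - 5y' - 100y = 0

Characteristic equation: 5r² - 5r - 100 = 0
Divide by 5: r² - r - 20 = 0
Roots: r = 5, -4 (distinct real)
General solution: y = C₁e^(5x) + C₂e^(-4x)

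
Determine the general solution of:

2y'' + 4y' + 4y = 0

Characteristic equation: 2r² + 4r + 4 = 0
Divide by 2: r² + 2r + 2 = 0
Roots: r = -1 ± i (complex conjugates)
General solution: y = e^(-x)(C₁cos(x) + C₂sin(x))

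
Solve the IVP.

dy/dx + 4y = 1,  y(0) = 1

General solution: y = 1/4 + Ce^(-4x)
Applying y(0) = 1: C = 1 - 1/4 = 3/4
Particular solution: y = 1/4 + (3/4)e^(-4x)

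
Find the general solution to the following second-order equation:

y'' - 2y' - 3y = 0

Characteristic equation: r² - 2r - 3 = 0
Roots: r = 3, -1 (distinct real)
General solution: y = C₁e^(3x) + C₂e^(-x)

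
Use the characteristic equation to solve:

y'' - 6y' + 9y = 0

Characteristic equation: r² - 6r + 9 = 0
Factored: (r - 3)² = 0
Repeated root: r = 3
General solution: y = (C₁ + C₂x)e^(3x)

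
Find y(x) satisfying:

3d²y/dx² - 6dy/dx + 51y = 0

Characteristic equation: 3r² - 6r + 51 = 0
Divide by 3: r² - 2r + 17 = 0
Roots: r = 1 ± 4i (complex conjugates)
General solution: y = e^x(C₁cos(4x) + C₂sin(4x))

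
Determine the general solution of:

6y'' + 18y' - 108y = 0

Characteristic equation: 6r² + 18r - 108 = 0
Divide by 6: r² + 3r - 18 = 0
Roots: r = 3, -6 (distinct real)
General solution: y = C₁e^(3x) + C₂e^(-6x)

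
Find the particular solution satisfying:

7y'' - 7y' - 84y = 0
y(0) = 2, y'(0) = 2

General solution: y = C₁e^(4x) + C₂e^(-3x)
Applying ICs: C₁ = 8/7, C₂ = 6/7
Particular solution: y = (8/7)e^(4x) + (6/7)e^(-3x)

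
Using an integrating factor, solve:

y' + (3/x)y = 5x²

Using integrating factor method:

General solution: y = (5/6)x^3 + Cx^(-3)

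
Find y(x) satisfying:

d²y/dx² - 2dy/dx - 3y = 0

Characteristic equation: r² - 2r - 3 = 0
Roots: r = 3, -1 (distinct real)
General solution: y = C₁e^(3x) + C₂e^(-x)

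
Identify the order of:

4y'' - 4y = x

The order is 2 (highest derivative is of order 2).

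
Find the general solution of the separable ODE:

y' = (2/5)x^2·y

Separating variables and integrating:
ln|y| = 2x^3/15 + C

General solution: y = Ce^(2x^3/15)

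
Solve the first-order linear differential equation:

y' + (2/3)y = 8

Using integrating factor method:

General solution: y = 12 + Ce^(-2x/3)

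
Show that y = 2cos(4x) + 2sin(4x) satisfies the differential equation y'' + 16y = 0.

Verification:
y'' = -32cos(4x) - 32sin(4x)
y'' + 16y = 0 ✓

Yes, it is a solution.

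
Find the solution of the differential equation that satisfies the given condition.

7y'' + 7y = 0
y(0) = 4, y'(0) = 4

General solution: y = C₁cos(x) + C₂sin(x)
Complex roots r = ±i
Applying ICs: C₁ = 4, C₂ = 4
Particular solution: y = 4cos(x) + 4sin(x)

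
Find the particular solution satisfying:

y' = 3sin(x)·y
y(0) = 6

General solution: y = Ce^(-3cos(x))
Applying IC y(0) = 6:
Particular solution: y = 6e^(3(1-cos(x)))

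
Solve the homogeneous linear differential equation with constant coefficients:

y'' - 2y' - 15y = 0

Characteristic equation: r² - 2r - 15 = 0
Roots: r = 5, -3 (distinct real)
General solution: y = C₁e^(5x) + C₂e^(-3x)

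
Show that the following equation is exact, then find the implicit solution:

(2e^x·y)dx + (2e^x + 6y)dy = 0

Verify exactness: ∂M/∂y = ∂N/∂x ✓
Find F(x,y) such that ∂F/∂x = M, ∂F/∂y = N
Solution: 2e^x·y + 3y² = C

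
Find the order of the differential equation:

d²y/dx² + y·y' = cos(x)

The order is 2 (highest derivative is of order 2).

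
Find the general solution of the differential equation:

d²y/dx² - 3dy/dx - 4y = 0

Characteristic equation: r² - 3r - 4 = 0
Roots: r = 4, -1 (distinct real)
General solution: y = C₁e^(4x) + C₂e^(-x)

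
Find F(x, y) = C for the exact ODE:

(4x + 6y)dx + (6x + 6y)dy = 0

Verify exactness: ∂M/∂y = ∂N/∂x ✓
Find F(x,y) such that ∂F/∂x = M, ∂F/∂y = N
Solution: 2x² + 6xy + 3y² = C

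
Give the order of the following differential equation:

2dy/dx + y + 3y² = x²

The order is 1 (highest derivative is of order 1).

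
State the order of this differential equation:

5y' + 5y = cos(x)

The order is 1 (highest derivative is of order 1).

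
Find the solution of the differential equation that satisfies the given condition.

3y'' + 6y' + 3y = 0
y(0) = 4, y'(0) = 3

General solution: y = (C₁ + C₂x)e^(-x)
Repeated root r = -1
Applying ICs: C₁ = 4, C₂ = 7
Particular solution: y = (4 + 7x)e^(-x)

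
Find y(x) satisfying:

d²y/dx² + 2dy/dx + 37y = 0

Characteristic equation: r² + 2r + 37 = 0
Roots: r = -1 ± 6i (complex conjugates)
General solution: y = e^(-x)(C₁cos(6x) + C₂sin(6x))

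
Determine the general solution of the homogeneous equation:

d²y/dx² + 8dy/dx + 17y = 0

Characteristic equation: r² + 8r + 17 = 0
Roots: r = -4 ± i (complex conjugates)
General solution: y = e^(-4x)(C₁cos(x) + C₂sin(x))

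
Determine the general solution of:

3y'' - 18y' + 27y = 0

Characteristic equation: 3r² - 18r + 27 = 0
Divide by 3: r² - 6r + 9 = 0
Factored: (r - 3)² = 0
Repeated root: r = 3
General solution: y = (C₁ + C₂x)e^(3x)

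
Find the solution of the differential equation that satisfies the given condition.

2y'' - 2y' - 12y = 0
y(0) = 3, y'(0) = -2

General solution: y = C₁e^(3x) + C₂e^(-2x)
Applying ICs: C₁ = 4/5, C₂ = 11/5
Particular solution: y = (4/5)e^(3x) + (11/5)e^(-2x)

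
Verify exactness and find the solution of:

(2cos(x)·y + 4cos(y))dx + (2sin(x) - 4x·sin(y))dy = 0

Verify exactness: ∂M/∂y = ∂N/∂x ✓
Find F(x,y) such that ∂F/∂x = M, ∂F/∂y = N
Solution: 2sin(x)·y + 4x·cos(y) = C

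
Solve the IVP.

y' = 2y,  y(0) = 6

General solution: y = Ce^(2x)
Applying IC y(0) = 6:
Particular solution: y = 6e^(2x)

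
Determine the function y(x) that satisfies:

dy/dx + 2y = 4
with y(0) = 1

General solution: y = 2 + Ce^(-2x)
Applying y(0) = 1: C = 1 - 2 = -1
Particular solution: y = 2 - e^(-2x)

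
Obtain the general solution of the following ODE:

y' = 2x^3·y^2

Separating variables and integrating:
-1/y = x^4/2 + C

General solution: y^-1 = (-1/2)x^4 + C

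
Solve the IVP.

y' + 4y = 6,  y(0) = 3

General solution: y = 3/2 + Ce^(-4x)
Applying y(0) = 3: C = 3 - 3/2 = 3/2
Particular solution: y = 3/2 + (3/2)e^(-4x)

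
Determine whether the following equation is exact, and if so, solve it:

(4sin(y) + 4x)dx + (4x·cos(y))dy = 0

Verify exactness: ∂M/∂y = ∂N/∂x ✓
Find F(x,y) such that ∂F/∂x = M, ∂F/∂y = N
Solution: 4x·sin(y) + 2x² = C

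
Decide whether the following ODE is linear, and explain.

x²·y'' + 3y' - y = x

Linear (y and its derivatives appear to the first power only, no products of y terms)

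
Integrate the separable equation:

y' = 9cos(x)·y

Separating variables and integrating:
ln|y| = 9sin(x) + C

General solution: y = Ce^(9sin(x))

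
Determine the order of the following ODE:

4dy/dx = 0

The order is 1 (highest derivative is of order 1).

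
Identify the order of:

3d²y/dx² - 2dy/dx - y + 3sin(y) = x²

The order is 2 (highest derivative is of order 2).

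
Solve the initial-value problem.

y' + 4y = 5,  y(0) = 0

General solution: y = 5/4 + Ce^(-4x)
Applying y(0) = 0: C = 0 - 5/4 = -5/4
Particular solution: y = 5/4 - (5/4)e^(-4x)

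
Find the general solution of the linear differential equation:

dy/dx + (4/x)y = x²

Using integrating factor method:

General solution: y = (1/7)x^3 + Cx^(-4)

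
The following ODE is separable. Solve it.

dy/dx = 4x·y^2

Separating variables and integrating:
-1/y = 2x^2 + C

General solution: y^-1 = -2x^2 + C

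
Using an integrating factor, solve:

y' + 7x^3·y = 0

Using integrating factor method:

General solution: y = Ce^(-7x^4/4)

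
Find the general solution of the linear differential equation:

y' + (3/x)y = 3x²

Using integrating factor method:

General solution: y = (1/2)x^3 + Cx^(-3)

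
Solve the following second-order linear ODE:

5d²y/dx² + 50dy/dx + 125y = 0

Characteristic equation: 5r² + 50r + 125 = 0
Divide by 5: r² + 10r + 25 = 0
Factored: (r + 5)² = 0
Repeated root: r = -5
General solution: y = (C₁ + C₂x)e^(-5x)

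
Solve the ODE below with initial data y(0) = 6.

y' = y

General solution: y = Ce^x
Applying IC y(0) = 6:
Particular solution: y = 6e^x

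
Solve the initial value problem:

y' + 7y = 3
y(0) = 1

General solution: y = 3/7 + Ce^(-7x)
Applying y(0) = 1: C = 1 - 3/7 = 4/7
Particular solution: y = 3/7 + (4/7)e^(-7x)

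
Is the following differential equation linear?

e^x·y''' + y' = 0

Yes. Linear (y and its derivatives appear to the first power only, no products of y terms)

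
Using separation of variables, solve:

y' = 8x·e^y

Separating variables and integrating:
-e^(-y) = 4x² + C

General solution: y = -ln(C - 4x²)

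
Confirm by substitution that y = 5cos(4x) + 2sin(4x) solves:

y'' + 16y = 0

Verification:
y'' = -80cos(4x) - 32sin(4x)
y'' + 16y = 0 ✓

Yes, it is a solution.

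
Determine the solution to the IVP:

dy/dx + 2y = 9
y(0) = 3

General solution: y = 9/2 + Ce^(-2x)
Applying y(0) = 3: C = 3 - 9/2 = -3/2
Particular solution: y = 9/2 - (3/2)e^(-2x)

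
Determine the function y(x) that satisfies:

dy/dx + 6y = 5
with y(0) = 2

General solution: y = 5/6 + Ce^(-6x)
Applying y(0) = 2: C = 2 - 5/6 = 7/6
Particular solution: y = 5/6 + (7/6)e^(-6x)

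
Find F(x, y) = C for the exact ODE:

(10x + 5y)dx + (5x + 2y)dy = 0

Verify exactness: ∂M/∂y = ∂N/∂x ✓
Find F(x,y) such that ∂F/∂x = M, ∂F/∂y = N
Solution: 5x² + 5xy + y² = C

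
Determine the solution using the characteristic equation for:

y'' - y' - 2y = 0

Characteristic equation: r² - r - 2 = 0
Roots: r = 2, -1 (distinct real)
General solution: y = C₁e^(2x) + C₂e^(-x)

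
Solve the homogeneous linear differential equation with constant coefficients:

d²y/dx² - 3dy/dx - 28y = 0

Characteristic equation: r² - 3r - 28 = 0
Roots: r = 7, -4 (distinct real)
General solution: y = C₁e^(7x) + C₂e^(-4x)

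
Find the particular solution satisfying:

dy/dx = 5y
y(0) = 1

General solution: y = Ce^(5x)
Applying IC y(0) = 1:
Particular solution: y = e^(5x)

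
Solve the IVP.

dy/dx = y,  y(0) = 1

General solution: y = Ce^x
Applying IC y(0) = 1:
Particular solution: y = e^x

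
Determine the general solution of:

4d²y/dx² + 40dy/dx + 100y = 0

Characteristic equation: 4r² + 40r + 100 = 0
Divide by 4: r² + 10r + 25 = 0
Factored: (r + 5)² = 0
Repeated root: r = -5
General solution: y = (C₁ + C₂x)e^(-5x)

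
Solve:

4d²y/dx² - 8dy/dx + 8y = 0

Characteristic equation: 4r² - 8r + 8 = 0
Divide by 4: r² - 2r + 2 = 0
Roots: r = 1 ± i (complex conjugates)
General solution: y = e^x(C₁cos(x) + C₂sin(x))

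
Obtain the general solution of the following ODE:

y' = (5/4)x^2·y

Separating variables and integrating:
ln|y| = 5x^3/12 + C

General solution: y = Ce^(5x^3/12)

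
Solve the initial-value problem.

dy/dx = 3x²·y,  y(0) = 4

General solution: y = Ce^(x³)
Applying IC y(0) = 4:
Particular solution: y = 4e^(x³)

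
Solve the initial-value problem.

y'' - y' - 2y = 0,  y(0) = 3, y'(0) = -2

General solution: y = C₁e^(2x) + C₂e^(-x)
Applying ICs: C₁ = 1/3, C₂ = 8/3
Particular solution: y = (1/3)e^(2x) + (8/3)e^(-x)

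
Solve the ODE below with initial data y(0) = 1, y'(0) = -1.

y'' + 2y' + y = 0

General solution: y = (C₁ + C₂x)e^(-x)
Repeated root r = -1
Applying ICs: C₁ = 1, C₂ = 0
Particular solution: y = e^(-x)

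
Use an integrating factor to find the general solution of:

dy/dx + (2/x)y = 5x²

Using integrating factor method:

General solution: y = x^3 + Cx^(-2)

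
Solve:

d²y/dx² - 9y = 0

Characteristic equation: r² - 9 = 0
Roots: r = 3, -3 (distinct real)
General solution: y = C₁e^(3x) + C₂e^(-3x)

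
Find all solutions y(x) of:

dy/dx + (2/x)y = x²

Using integrating factor method:

General solution: y = (1/5)x^3 + Cx^(-2)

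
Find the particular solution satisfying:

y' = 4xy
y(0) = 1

General solution: y = Ce^(2x²)
Applying IC y(0) = 1:
Particular solution: y = e^(2x²)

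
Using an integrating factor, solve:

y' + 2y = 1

Using integrating factor method:

General solution: y = 1/2 + Ce^(-2x)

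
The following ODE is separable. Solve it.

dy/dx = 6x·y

Separating variables and integrating:
ln|y| = 3x^2 + C

General solution: y = Ce^(3x^2)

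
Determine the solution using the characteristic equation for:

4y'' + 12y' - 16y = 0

Characteristic equation: 4r² + 12r - 16 = 0
Divide by 4: r² + 3r - 4 = 0
Roots: r = 1, -4 (distinct real)
General solution: y = C₁e^x + C₂e^(-4x)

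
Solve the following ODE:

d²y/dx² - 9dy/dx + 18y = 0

Characteristic equation: r² - 9r + 18 = 0
Roots: r = 3, 6 (distinct real)
General solution: y = C₁e^(3x) + C₂e^(6x)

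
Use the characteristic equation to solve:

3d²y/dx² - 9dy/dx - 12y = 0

Characteristic equation: 3r² - 9r - 12 = 0
Divide by 3: r² - 3r - 4 = 0
Roots: r = 4, -1 (distinct real)
General solution: y = C₁e^(4x) + C₂e^(-x)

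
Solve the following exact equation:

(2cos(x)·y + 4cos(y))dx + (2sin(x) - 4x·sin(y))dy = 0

Verify exactness: ∂M/∂y = ∂N/∂x ✓
Find F(x,y) such that ∂F/∂x = M, ∂F/∂y = N
Solution: 2sin(x)·y + 4x·cos(y) = C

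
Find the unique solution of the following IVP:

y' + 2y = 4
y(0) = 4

General solution: y = 2 + Ce^(-2x)
Applying y(0) = 4: C = 4 - 2 = 2
Particular solution: y = 2 + 2e^(-2x)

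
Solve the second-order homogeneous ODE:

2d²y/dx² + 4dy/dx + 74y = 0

Characteristic equation: 2r² + 4r + 74 = 0
Divide by 2: r² + 2r + 37 = 0
Roots: r = -1 ± 6i (complex conjugates)
General solution: y = e^(-x)(C₁cos(6x) + C₂sin(6x))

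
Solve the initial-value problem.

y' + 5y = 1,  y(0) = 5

General solution: y = 1/5 + Ce^(-5x)
Applying y(0) = 5: C = 5 - 1/5 = 24/5
Particular solution: y = 1/5 + (24/5)e^(-5x)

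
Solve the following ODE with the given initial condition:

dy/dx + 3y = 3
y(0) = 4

General solution: y = 1 + Ce^(-3x)
Applying y(0) = 4: C = 4 - 1 = 3
Particular solution: y = 1 + 3e^(-3x)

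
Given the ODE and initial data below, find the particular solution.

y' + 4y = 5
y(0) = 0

General solution: y = 5/4 + Ce^(-4x)
Applying y(0) = 0: C = 0 - 5/4 = -5/4
Particular solution: y = 5/4 - (5/4)e^(-4x)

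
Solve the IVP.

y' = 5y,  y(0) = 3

General solution: y = Ce^(5x)
Applying IC y(0) = 3:
Particular solution: y = 3e^(5x)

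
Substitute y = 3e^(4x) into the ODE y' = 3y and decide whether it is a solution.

Verification:
y = 3e^(4x)
y' = 12e^(4x)
But 3y = 9e^(4x)
y' ≠ 3y — the derivative does not match

No, it is not a solution.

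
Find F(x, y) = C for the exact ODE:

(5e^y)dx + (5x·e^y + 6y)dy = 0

Verify exactness: ∂M/∂y = ∂N/∂x ✓
Find F(x,y) such that ∂F/∂x = M, ∂F/∂y = N
Solution: 5x·e^y + 3y² = C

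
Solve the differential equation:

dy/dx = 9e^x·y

Separating variables and integrating:
ln|y| = 9e^x + C

General solution: y = Ce^(9e^x)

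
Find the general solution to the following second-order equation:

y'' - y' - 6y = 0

Characteristic equation: r² - r - 6 = 0
Roots: r = 3, -2 (distinct real)
General solution: y = C₁e^(3x) + C₂e^(-2x)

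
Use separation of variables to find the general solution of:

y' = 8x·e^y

Separating variables and integrating:
-e^(-y) = 4x² + C

General solution: y = -ln(C - 4x²)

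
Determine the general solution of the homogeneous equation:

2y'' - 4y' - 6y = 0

Characteristic equation: 2r² - 4r - 6 = 0
Divide by 2: r² - 2r - 3 = 0
Roots: r = 3, -1 (distinct real)
General solution: y = C₁e^(3x) + C₂e^(-x)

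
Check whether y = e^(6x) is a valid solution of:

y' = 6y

Verification:
y = e^(6x)
y' = 6e^(6x)
6y = 6e^(6x)
y' = 6y ✓

Yes, it is a solution.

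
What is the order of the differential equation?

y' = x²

The order is 1 (highest derivative is of order 1).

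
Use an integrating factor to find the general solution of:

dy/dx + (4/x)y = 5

Using integrating factor method:

General solution: y = x + Cx^(-4)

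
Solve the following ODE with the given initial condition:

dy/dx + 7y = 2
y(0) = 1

General solution: y = 2/7 + Ce^(-7x)
Applying y(0) = 1: C = 1 - 2/7 = 5/7
Particular solution: y = 2/7 + (5/7)e^(-7x)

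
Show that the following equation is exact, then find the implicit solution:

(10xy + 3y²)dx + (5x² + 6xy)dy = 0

Verify exactness: ∂M/∂y = ∂N/∂x ✓
Find F(x,y) such that ∂F/∂x = M, ∂F/∂y = N
Solution: 5x²y + 3xy² = C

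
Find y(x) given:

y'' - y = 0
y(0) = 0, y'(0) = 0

General solution: y = C₁e^x + C₂e^(-x)
Applying ICs: C₁ = 0, C₂ = 0
Particular solution: y = 0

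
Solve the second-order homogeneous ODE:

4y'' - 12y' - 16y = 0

Characteristic equation: 4r² - 12r - 16 = 0
Divide by 4: r² - 3r - 4 = 0
Roots: r = 4, -1 (distinct real)
General solution: y = C₁e^(4x) + C₂e^(-x)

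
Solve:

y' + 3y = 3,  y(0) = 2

General solution: y = 1 + Ce^(-3x)
Applying y(0) = 2: C = 2 - 1 = 1
Particular solution: y = 1 + e^(-3x)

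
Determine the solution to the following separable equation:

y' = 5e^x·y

Separating variables and integrating:
ln|y| = 5e^x + C

General solution: y = Ce^(5e^x)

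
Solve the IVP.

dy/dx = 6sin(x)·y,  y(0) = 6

General solution: y = Ce^(-6cos(x))
Applying IC y(0) = 6:
Particular solution: y = 6e^(6(1-cos(x)))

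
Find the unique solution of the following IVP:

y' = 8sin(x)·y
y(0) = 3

General solution: y = Ce^(-8cos(x))
Applying IC y(0) = 3:
Particular solution: y = 3e^(8(1-cos(x)))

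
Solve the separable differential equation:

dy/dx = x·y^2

Separating variables and integrating:
-1/y = x^2/2 + C

General solution: y^-1 = (-1/2)x^2 + C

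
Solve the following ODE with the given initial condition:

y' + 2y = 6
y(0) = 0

General solution: y = 3 + Ce^(-2x)
Applying y(0) = 0: C = 0 - 3 = -3
Particular solution: y = 3 - 3e^(-2x)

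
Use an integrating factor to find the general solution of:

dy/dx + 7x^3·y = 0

Using integrating factor method:

General solution: y = Ce^(-7x^4/4)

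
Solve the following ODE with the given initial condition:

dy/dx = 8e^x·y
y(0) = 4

General solution: y = Ce^(8e^x)
Applying IC y(0) = 4:
Particular solution: y = 4e^(8(e^x - 1))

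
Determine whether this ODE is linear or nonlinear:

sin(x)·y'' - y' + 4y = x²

Linear (y and its derivatives appear to the first power only, no products of y terms)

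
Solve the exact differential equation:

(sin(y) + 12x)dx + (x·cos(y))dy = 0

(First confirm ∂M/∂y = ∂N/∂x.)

Verify exactness: ∂M/∂y = ∂N/∂x ✓
Find F(x,y) such that ∂F/∂x = M, ∂F/∂y = N
Solution: x·sin(y) + 6x² = C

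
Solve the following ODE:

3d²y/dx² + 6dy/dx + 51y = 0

Characteristic equation: 3r² + 6r + 51 = 0
Divide by 3: r² + 2r + 17 = 0
Roots: r = -1 ± 4i (complex conjugates)
General solution: y = e^(-x)(C₁cos(4x) + C₂sin(4x))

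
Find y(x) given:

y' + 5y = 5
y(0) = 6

General solution: y = 1 + Ce^(-5x)
Applying y(0) = 6: C = 6 - 1 = 5
Particular solution: y = 1 + 5e^(-5x)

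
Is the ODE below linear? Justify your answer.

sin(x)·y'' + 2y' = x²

Yes. Linear (y and its derivatives appear to the first power only, no products of y terms)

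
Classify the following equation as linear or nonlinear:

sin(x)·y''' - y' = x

Linear (y and its derivatives appear to the first power only, no products of y terms)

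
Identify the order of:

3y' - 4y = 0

The order is 1 (highest derivative is of order 1).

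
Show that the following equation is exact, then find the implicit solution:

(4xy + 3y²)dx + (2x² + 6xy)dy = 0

Verify exactness: ∂M/∂y = ∂N/∂x ✓
Find F(x,y) such that ∂F/∂x = M, ∂F/∂y = N
Solution: 2x²y + 3xy² = C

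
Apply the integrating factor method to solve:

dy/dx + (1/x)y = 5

Using integrating factor method:

General solution: y = (5/2)x + C/x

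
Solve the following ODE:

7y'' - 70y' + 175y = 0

Characteristic equation: 7r² - 70r + 175 = 0
Divide by 7: r² - 10r + 25 = 0
Factored: (r - 5)² = 0
Repeated root: r = 5
General solution: y = (C₁ + C₂x)e^(5x)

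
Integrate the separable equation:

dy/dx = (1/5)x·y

Separating variables and integrating:
ln|y| = x^2/10 + C

General solution: y = Ce^(x^2/10)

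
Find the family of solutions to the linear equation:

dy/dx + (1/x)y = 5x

Using integrating factor method:

General solution: y = (5/3)x^2 + C/x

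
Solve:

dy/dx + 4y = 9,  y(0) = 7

General solution: y = 9/4 + Ce^(-4x)
Applying y(0) = 7: C = 7 - 9/4 = 19/4
Particular solution: y = 9/4 + (19/4)e^(-4x)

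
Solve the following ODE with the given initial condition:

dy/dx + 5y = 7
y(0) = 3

General solution: y = 7/5 + Ce^(-5x)
Applying y(0) = 3: C = 3 - 7/5 = 8/5
Particular solution: y = 7/5 + (8/5)e^(-5x)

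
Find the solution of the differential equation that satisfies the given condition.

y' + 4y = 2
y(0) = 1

General solution: y = 1/2 + Ce^(-4x)
Applying y(0) = 1: C = 1 - 1/2 = 1/2
Particular solution: y = 1/2 + (1/2)e^(-4x)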